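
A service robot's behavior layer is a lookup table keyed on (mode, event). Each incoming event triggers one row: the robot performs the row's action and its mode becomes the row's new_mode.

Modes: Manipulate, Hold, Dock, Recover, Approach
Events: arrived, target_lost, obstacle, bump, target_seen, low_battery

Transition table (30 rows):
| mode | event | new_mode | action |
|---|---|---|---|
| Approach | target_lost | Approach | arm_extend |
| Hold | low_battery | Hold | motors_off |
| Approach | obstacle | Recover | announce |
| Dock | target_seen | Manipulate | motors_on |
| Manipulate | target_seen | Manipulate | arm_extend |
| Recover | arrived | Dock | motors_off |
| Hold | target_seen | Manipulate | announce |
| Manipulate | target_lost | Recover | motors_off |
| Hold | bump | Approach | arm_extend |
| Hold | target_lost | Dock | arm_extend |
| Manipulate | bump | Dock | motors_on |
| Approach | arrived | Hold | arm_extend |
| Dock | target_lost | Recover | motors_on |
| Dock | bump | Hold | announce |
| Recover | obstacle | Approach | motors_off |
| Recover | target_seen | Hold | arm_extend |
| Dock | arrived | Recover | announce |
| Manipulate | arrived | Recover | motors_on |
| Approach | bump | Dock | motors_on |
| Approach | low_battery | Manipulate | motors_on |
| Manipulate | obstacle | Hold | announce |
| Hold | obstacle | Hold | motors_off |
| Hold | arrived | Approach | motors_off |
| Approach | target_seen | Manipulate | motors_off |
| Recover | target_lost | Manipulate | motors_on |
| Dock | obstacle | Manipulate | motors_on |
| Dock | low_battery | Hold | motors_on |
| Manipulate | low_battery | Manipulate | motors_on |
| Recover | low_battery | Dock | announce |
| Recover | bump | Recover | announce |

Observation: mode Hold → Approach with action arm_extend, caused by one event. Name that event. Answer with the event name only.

bump

try arrived: (Hold, arrived) → (Approach, motors_off)
try target_lost: (Hold, target_lost) → (Dock, arm_extend)
try obstacle: (Hold, obstacle) → (Hold, motors_off)
try bump: (Hold, bump) → (Approach, arm_extend)  ← matches
try target_seen: (Hold, target_seen) → (Manipulate, announce)
try low_battery: (Hold, low_battery) → (Hold, motors_off)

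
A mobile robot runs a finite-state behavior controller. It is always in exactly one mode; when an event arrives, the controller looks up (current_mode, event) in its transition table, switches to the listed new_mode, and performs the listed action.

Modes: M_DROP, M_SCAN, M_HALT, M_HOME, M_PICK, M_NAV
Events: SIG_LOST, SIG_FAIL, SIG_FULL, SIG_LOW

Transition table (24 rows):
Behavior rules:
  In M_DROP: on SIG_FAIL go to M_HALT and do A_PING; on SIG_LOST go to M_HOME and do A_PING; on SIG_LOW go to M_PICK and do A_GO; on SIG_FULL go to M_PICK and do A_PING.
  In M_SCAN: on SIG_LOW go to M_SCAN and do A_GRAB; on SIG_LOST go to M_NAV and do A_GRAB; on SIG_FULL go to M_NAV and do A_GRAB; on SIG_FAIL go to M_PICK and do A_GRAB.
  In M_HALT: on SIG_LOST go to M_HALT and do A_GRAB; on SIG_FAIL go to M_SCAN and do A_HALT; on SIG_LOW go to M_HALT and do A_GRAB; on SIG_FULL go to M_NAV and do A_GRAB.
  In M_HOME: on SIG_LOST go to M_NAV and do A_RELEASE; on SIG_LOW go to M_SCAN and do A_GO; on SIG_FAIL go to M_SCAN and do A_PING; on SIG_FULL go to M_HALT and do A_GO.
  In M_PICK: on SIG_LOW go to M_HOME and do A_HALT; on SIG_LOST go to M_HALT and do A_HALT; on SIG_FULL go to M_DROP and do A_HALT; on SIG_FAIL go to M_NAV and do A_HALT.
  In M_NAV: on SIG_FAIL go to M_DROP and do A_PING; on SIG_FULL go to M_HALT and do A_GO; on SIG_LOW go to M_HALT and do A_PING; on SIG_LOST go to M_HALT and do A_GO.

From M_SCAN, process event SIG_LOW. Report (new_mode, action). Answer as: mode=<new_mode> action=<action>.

current mode = M_SCAN; filter table to that mode:
  (M_SCAN, SIG_LOW) → (M_SCAN, A_GRAB)  ← event matches
  (M_SCAN, SIG_LOST) → (M_NAV, A_GRAB)
  (M_SCAN, SIG_FULL) → (M_NAV, A_GRAB)
  (M_SCAN, SIG_FAIL) → (M_PICK, A_GRAB)
event = SIG_LOW selects (M_SCAN, A_GRAB)

mode=M_SCAN action=A_GRAB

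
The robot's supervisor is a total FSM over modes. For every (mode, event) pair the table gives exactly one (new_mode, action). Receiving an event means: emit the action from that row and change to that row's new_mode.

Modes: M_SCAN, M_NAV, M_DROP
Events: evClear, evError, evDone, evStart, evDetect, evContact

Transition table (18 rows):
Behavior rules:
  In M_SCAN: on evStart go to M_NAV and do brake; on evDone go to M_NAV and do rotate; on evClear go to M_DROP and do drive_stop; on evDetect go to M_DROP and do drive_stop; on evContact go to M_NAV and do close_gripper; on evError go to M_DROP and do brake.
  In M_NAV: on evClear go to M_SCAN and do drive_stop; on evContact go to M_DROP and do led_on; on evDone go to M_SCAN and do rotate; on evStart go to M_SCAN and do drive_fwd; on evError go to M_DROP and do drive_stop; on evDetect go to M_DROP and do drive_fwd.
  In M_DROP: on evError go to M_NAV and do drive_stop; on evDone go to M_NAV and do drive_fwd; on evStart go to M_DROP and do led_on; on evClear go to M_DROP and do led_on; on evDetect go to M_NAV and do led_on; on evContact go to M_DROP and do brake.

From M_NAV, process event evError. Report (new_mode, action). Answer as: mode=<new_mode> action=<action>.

mode=M_DROP action=drive_stop

current mode = M_NAV; filter table to that mode:
  (M_NAV, evClear) → (M_SCAN, drive_stop)
  (M_NAV, evContact) → (M_DROP, led_on)
  (M_NAV, evDone) → (M_SCAN, rotate)
  (M_NAV, evStart) → (M_SCAN, drive_fwd)
  (M_NAV, evError) → (M_DROP, drive_stop)  ← event matches
  (M_NAV, evDetect) → (M_DROP, drive_fwd)
event = evError selects (M_DROP, drive_stop)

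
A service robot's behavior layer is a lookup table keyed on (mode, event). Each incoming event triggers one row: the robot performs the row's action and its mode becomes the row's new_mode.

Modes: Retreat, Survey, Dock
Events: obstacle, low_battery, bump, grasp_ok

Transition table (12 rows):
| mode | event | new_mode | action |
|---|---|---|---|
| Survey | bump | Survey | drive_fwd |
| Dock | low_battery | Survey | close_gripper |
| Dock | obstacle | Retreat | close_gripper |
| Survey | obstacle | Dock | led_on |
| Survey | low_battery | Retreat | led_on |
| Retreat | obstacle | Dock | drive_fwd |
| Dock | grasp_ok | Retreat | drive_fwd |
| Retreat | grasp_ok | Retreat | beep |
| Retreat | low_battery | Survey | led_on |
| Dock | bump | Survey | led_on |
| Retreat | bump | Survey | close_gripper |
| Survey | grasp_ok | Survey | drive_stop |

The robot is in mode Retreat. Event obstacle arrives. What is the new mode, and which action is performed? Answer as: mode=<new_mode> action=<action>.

current mode = Retreat; filter table to that mode:
  (Retreat, obstacle) → (Dock, drive_fwd)  ← event matches
  (Retreat, grasp_ok) → (Retreat, beep)
  (Retreat, low_battery) → (Survey, led_on)
  (Retreat, bump) → (Survey, close_gripper)
event = obstacle selects (Dock, drive_fwd)

mode=Dock action=drive_fwd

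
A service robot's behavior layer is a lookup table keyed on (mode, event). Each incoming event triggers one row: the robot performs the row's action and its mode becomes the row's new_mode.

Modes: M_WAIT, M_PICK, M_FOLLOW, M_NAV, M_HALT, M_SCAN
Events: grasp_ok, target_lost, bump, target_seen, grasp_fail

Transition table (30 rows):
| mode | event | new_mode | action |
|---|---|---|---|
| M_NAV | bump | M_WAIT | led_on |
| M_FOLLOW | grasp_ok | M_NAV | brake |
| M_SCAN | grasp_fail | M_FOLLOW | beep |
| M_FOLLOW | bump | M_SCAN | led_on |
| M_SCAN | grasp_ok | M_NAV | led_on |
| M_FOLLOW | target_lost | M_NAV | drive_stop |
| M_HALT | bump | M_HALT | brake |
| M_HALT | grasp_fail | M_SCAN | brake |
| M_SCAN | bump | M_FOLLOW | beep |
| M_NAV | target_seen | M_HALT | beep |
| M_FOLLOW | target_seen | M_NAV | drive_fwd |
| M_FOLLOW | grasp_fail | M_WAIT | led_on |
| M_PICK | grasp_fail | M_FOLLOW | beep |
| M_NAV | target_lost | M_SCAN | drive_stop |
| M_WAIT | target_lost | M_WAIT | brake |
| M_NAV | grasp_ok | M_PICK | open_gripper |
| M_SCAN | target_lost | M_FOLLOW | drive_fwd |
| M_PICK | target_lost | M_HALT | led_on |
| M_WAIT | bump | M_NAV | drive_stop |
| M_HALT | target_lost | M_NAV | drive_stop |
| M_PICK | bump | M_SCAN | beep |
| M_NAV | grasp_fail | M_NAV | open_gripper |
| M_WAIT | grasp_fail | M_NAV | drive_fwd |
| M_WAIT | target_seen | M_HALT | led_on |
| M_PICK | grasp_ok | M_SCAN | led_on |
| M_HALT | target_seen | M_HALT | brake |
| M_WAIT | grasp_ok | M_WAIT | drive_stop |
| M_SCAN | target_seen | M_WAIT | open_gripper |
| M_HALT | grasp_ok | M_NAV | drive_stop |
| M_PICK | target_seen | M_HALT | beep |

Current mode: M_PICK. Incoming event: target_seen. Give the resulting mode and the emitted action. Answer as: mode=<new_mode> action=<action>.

current mode = M_PICK; filter table to that mode:
  (M_PICK, grasp_fail) → (M_FOLLOW, beep)
  (M_PICK, target_lost) → (M_HALT, led_on)
  (M_PICK, bump) → (M_SCAN, beep)
  (M_PICK, grasp_ok) → (M_SCAN, led_on)
  (M_PICK, target_seen) → (M_HALT, beep)  ← event matches
event = target_seen selects (M_HALT, beep)

mode=M_HALT action=beep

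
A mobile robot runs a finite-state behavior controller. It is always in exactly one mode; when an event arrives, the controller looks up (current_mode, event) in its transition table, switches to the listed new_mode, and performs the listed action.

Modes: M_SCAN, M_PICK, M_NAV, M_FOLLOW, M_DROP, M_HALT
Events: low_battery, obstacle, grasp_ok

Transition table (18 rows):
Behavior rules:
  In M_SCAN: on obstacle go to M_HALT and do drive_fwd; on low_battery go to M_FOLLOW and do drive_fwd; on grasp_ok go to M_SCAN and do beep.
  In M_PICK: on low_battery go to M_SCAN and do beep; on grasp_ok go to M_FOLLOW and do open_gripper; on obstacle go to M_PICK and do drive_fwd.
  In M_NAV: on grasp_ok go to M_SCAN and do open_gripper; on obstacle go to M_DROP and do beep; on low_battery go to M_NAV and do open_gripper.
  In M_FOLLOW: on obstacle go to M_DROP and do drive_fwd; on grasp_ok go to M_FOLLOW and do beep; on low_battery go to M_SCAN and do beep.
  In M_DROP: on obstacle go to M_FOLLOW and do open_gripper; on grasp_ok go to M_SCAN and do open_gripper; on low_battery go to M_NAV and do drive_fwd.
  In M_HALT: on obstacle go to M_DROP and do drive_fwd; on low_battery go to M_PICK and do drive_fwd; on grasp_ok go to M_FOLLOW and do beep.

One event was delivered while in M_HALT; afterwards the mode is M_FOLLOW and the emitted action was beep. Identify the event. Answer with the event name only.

grasp_ok

try low_battery: (M_HALT, low_battery) → (M_PICK, drive_fwd)
try obstacle: (M_HALT, obstacle) → (M_DROP, drive_fwd)
try grasp_ok: (M_HALT, grasp_ok) → (M_FOLLOW, beep)  ← matches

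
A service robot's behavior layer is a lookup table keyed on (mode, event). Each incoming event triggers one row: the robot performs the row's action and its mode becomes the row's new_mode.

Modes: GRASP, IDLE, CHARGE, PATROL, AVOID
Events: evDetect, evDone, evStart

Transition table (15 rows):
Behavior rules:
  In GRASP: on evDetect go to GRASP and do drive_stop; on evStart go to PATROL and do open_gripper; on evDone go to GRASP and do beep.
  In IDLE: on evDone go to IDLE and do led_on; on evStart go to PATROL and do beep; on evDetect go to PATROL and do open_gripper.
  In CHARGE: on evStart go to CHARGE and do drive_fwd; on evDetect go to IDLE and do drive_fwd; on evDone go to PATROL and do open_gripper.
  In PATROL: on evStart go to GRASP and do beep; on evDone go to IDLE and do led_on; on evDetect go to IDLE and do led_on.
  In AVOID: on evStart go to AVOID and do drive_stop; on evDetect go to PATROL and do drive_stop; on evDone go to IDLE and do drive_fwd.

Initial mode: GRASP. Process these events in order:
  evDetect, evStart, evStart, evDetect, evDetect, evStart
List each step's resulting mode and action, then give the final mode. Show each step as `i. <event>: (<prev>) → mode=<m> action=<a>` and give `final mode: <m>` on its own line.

1. evDetect: (GRASP) → mode=GRASP action=drive_stop
2. evStart: (GRASP) → mode=PATROL action=open_gripper
3. evStart: (PATROL) → mode=GRASP action=beep
4. evDetect: (GRASP) → mode=GRASP action=drive_stop
5. evDetect: (GRASP) → mode=GRASP action=drive_stop
6. evStart: (GRASP) → mode=PATROL action=open_gripper

final mode: PATROL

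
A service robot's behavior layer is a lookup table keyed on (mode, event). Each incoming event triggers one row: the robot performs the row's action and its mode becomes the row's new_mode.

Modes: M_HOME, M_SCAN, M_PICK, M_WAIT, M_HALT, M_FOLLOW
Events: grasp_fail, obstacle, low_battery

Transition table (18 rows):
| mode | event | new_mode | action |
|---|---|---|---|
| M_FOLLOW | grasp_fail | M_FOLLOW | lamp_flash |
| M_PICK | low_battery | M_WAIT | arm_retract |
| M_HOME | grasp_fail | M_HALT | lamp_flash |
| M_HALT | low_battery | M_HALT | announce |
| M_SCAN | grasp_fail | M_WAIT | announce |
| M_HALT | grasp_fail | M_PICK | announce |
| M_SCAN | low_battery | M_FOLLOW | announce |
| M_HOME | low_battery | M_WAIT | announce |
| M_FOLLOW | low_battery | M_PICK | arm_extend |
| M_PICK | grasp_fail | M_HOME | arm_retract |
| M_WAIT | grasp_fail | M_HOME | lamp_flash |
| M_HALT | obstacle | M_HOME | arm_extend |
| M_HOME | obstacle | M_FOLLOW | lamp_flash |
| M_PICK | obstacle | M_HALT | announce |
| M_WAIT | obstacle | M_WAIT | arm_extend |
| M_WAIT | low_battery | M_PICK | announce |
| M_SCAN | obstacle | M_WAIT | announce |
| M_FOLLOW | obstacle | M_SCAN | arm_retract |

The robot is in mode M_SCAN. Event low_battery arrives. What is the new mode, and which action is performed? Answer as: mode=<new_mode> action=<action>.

mode=M_FOLLOW action=announce

current mode = M_SCAN; filter table to that mode:
  (M_SCAN, grasp_fail) → (M_WAIT, announce)
  (M_SCAN, low_battery) → (M_FOLLOW, announce)  ← event matches
  (M_SCAN, obstacle) → (M_WAIT, announce)
event = low_battery selects (M_FOLLOW, announce)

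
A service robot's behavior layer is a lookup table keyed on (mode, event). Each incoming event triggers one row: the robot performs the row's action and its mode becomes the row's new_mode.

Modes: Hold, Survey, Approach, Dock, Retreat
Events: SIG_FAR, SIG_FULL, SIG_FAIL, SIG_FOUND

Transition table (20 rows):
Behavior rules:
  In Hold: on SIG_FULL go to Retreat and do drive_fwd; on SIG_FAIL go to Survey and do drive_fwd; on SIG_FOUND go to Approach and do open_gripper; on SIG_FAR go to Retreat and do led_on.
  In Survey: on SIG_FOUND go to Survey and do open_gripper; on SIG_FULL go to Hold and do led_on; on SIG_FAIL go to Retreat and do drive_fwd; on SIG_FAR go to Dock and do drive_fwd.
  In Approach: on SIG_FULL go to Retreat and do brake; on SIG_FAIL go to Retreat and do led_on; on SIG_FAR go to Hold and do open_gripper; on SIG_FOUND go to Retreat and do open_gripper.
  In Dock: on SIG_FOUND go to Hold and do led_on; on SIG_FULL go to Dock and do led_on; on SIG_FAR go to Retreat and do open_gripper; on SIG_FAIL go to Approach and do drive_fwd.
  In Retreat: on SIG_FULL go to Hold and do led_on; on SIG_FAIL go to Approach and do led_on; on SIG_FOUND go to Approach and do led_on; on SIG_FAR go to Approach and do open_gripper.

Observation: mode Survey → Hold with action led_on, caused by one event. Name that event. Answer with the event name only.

SIG_FULL

try SIG_FAR: (Survey, SIG_FAR) → (Dock, drive_fwd)
try SIG_FULL: (Survey, SIG_FULL) → (Hold, led_on)  ← matches
try SIG_FAIL: (Survey, SIG_FAIL) → (Retreat, drive_fwd)
try SIG_FOUND: (Survey, SIG_FOUND) → (Survey, open_gripper)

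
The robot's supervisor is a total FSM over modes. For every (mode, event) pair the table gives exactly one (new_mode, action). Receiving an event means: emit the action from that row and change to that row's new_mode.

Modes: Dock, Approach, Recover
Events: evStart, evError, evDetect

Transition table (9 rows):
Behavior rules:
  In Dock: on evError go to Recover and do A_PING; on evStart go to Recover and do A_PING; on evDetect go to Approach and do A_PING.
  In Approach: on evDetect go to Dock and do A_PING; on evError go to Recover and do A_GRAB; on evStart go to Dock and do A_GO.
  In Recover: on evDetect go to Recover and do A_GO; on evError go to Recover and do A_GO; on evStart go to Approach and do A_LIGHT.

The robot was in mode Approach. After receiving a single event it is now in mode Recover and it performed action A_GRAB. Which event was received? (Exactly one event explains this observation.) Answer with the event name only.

try evStart: (Approach, evStart) → (Dock, A_GO)
try evError: (Approach, evError) → (Recover, A_GRAB)  ← matches
try evDetect: (Approach, evDetect) → (Dock, A_PING)

evError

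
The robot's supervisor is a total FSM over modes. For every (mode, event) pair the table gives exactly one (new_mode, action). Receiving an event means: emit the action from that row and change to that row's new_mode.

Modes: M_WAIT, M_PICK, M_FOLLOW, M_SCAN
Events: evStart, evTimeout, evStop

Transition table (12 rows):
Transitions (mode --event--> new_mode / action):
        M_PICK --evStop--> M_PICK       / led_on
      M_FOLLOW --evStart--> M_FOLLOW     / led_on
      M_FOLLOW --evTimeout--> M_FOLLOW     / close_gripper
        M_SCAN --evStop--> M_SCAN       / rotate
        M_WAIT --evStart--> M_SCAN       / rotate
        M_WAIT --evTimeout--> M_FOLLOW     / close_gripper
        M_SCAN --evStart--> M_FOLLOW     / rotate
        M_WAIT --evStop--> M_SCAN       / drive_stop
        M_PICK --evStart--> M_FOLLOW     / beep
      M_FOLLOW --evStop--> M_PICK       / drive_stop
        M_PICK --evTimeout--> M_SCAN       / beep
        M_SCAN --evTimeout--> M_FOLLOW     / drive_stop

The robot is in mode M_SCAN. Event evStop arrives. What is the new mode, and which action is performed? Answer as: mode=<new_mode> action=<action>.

current mode = M_SCAN; filter table to that mode:
  (M_SCAN, evStop) → (M_SCAN, rotate)  ← event matches
  (M_SCAN, evStart) → (M_FOLLOW, rotate)
  (M_SCAN, evTimeout) → (M_FOLLOW, drive_stop)
event = evStop selects (M_SCAN, rotate)

mode=M_SCAN action=rotate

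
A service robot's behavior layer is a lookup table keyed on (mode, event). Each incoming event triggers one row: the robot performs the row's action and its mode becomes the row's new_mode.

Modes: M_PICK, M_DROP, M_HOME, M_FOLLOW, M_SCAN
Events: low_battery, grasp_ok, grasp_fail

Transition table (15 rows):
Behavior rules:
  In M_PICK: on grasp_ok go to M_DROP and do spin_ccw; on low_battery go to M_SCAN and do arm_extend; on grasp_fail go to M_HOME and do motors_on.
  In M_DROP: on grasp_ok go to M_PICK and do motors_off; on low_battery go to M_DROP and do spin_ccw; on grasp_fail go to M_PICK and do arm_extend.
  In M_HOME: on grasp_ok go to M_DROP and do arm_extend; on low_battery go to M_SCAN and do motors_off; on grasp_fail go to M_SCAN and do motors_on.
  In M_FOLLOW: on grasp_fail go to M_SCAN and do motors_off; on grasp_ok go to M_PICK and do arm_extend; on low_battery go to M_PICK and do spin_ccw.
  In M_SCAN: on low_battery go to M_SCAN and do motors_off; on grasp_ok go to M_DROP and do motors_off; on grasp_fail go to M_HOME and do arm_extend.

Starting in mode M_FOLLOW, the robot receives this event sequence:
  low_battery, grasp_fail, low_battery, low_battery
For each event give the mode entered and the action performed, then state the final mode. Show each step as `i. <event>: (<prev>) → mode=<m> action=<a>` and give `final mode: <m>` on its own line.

final mode: M_SCAN

1. low_battery: (M_FOLLOW) → mode=M_PICK action=spin_ccw
2. grasp_fail: (M_PICK) → mode=M_HOME action=motors_on
3. low_battery: (M_HOME) → mode=M_SCAN action=motors_off
4. low_battery: (M_SCAN) → mode=M_SCAN action=motors_off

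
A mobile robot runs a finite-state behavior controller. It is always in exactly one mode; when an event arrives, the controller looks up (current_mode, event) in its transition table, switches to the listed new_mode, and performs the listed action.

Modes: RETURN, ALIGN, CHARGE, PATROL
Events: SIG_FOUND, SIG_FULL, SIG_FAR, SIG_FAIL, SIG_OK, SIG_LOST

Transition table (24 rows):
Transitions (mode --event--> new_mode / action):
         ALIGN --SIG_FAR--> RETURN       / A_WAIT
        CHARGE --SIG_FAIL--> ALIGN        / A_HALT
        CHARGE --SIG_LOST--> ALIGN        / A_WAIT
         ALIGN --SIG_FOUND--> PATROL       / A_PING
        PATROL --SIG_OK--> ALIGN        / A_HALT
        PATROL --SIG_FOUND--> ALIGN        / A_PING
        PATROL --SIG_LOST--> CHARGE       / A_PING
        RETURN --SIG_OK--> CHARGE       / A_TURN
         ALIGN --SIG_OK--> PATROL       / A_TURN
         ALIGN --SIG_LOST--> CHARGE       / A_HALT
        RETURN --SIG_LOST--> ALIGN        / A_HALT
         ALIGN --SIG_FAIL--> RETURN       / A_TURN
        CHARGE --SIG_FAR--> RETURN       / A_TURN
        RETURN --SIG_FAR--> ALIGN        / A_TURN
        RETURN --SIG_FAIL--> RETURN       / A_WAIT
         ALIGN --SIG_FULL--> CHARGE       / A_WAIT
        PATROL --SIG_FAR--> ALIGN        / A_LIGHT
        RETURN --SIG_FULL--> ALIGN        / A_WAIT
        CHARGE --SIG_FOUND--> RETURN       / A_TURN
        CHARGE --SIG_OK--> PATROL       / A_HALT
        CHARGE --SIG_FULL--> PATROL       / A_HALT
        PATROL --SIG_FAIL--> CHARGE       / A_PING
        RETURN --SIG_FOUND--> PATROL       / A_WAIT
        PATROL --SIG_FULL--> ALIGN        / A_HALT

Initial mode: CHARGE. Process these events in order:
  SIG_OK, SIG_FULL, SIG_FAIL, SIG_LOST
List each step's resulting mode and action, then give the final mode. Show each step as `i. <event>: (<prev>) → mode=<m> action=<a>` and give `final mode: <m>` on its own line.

final mode: ALIGN

1. SIG_OK: (CHARGE) → mode=PATROL action=A_HALT
2. SIG_FULL: (PATROL) → mode=ALIGN action=A_HALT
3. SIG_FAIL: (ALIGN) → mode=RETURN action=A_TURN
4. SIG_LOST: (RETURN) → mode=ALIGN action=A_HALT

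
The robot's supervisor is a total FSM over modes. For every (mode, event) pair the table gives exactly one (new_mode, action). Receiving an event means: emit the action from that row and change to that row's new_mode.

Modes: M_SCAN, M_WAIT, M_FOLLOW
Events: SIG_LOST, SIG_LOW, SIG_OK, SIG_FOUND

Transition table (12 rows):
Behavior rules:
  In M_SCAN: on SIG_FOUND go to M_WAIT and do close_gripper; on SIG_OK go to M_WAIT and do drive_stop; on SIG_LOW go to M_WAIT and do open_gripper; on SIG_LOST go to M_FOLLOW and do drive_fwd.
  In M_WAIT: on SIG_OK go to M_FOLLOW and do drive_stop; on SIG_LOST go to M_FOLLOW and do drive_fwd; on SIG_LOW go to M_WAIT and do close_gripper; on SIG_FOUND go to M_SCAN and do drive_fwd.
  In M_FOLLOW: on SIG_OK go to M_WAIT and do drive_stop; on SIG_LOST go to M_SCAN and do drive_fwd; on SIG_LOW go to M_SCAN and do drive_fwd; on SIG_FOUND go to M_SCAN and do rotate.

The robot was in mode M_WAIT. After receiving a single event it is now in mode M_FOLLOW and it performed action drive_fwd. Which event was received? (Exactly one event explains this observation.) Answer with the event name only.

SIG_LOST

try SIG_LOST: (M_WAIT, SIG_LOST) → (M_FOLLOW, drive_fwd)  ← matches
try SIG_LOW: (M_WAIT, SIG_LOW) → (M_WAIT, close_gripper)
try SIG_OK: (M_WAIT, SIG_OK) → (M_FOLLOW, drive_stop)
try SIG_FOUND: (M_WAIT, SIG_FOUND) → (M_SCAN, drive_fwd)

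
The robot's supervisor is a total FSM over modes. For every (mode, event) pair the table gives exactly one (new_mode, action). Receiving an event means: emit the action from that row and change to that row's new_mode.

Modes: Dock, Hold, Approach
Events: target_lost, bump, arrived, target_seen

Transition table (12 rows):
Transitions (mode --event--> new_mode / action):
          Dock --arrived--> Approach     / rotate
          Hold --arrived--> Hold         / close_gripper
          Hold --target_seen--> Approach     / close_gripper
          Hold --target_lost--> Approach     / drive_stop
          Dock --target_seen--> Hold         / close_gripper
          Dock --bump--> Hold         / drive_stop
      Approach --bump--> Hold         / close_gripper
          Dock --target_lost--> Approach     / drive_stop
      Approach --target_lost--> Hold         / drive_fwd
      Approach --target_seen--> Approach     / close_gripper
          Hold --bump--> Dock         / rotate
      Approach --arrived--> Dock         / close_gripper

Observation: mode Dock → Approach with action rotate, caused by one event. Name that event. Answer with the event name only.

arrived

try target_lost: (Dock, target_lost) → (Approach, drive_stop)
try bump: (Dock, bump) → (Hold, drive_stop)
try arrived: (Dock, arrived) → (Approach, rotate)  ← matches
try target_seen: (Dock, target_seen) → (Hold, close_gripper)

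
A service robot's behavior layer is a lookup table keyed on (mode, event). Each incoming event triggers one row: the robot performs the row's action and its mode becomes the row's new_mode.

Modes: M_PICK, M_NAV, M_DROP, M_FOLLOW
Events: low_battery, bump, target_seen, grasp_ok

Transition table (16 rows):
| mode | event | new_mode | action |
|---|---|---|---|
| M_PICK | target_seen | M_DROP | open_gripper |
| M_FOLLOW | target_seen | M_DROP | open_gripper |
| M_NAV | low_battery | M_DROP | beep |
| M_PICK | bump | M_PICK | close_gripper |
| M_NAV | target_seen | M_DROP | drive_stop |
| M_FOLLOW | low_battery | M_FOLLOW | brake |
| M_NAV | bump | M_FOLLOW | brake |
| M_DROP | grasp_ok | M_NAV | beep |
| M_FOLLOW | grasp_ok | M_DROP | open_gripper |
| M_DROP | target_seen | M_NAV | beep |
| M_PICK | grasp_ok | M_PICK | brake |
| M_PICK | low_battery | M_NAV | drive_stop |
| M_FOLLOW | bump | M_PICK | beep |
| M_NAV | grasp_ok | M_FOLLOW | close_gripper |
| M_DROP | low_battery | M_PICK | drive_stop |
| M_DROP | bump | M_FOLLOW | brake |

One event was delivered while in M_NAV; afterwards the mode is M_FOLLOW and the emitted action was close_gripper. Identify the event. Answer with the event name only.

try low_battery: (M_NAV, low_battery) → (M_DROP, beep)
try bump: (M_NAV, bump) → (M_FOLLOW, brake)
try target_seen: (M_NAV, target_seen) → (M_DROP, drive_stop)
try grasp_ok: (M_NAV, grasp_ok) → (M_FOLLOW, close_gripper)  ← matches

grasp_ok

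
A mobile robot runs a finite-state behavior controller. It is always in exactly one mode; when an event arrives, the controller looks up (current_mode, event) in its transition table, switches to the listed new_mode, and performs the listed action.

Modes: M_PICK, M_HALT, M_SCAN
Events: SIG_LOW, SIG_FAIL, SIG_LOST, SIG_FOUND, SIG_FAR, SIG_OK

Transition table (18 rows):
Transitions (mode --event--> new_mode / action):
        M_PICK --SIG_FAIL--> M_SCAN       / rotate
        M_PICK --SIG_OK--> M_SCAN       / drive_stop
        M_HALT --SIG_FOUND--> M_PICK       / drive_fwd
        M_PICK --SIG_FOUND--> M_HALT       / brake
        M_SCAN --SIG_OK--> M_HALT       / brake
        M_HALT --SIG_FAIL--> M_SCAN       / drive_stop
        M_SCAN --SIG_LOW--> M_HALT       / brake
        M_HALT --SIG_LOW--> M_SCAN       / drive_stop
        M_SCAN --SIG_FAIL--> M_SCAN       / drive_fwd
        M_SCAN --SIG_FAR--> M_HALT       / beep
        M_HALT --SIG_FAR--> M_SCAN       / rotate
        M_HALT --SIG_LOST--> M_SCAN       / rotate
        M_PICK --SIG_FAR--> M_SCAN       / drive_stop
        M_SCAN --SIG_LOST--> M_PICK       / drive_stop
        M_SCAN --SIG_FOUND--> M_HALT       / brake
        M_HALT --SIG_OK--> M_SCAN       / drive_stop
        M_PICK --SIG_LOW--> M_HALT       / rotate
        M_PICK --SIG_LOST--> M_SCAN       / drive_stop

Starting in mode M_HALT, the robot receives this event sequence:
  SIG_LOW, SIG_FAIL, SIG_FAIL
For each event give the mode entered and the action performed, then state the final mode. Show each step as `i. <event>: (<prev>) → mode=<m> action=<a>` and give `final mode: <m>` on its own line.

final mode: M_SCAN

1. SIG_LOW: (M_HALT) → mode=M_SCAN action=drive_stop
2. SIG_FAIL: (M_SCAN) → mode=M_SCAN action=drive_fwd
3. SIG_FAIL: (M_SCAN) → mode=M_SCAN action=drive_fwd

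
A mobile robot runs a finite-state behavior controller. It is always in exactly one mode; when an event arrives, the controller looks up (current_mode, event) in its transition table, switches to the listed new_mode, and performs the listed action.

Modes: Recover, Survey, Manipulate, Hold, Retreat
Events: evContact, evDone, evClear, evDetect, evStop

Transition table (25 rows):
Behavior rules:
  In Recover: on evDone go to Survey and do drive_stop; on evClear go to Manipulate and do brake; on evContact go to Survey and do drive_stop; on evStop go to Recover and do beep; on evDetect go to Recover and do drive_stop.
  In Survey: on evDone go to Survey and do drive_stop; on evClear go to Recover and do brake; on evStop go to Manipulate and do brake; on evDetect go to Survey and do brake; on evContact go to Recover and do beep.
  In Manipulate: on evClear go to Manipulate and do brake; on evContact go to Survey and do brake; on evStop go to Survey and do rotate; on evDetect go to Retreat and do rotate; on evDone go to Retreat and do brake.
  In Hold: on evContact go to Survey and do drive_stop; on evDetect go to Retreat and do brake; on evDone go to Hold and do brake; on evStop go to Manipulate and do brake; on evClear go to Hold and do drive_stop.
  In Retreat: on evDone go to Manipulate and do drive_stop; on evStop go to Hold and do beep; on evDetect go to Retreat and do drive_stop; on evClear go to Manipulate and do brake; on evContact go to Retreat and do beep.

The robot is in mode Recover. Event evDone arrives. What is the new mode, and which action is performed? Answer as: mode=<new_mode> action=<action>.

current mode = Recover; filter table to that mode:
  (Recover, evDone) → (Survey, drive_stop)  ← event matches
  (Recover, evClear) → (Manipulate, brake)
  (Recover, evContact) → (Survey, drive_stop)
  (Recover, evStop) → (Recover, beep)
  (Recover, evDetect) → (Recover, drive_stop)
event = evDone selects (Survey, drive_stop)

mode=Survey action=drive_stop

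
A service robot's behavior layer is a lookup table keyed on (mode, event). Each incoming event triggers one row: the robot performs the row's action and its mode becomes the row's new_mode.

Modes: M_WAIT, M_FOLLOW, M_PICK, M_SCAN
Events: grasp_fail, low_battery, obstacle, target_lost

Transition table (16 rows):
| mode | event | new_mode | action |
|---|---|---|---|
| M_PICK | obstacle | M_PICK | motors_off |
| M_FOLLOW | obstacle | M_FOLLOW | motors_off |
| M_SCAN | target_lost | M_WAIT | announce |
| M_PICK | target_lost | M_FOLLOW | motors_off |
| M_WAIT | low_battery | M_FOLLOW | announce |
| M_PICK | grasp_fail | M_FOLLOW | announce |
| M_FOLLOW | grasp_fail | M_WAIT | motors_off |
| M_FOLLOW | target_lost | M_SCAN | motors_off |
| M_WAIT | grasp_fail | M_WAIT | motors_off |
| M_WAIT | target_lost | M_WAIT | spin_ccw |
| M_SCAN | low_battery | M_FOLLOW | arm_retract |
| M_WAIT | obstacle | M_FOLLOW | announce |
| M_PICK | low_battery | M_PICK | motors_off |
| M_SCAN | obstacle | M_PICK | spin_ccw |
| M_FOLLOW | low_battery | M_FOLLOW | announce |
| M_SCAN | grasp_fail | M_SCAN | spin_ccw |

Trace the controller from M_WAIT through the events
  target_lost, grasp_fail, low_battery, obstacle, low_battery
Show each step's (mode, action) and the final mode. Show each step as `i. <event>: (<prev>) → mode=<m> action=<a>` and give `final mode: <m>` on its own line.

final mode: M_FOLLOW

1. target_lost: (M_WAIT) → mode=M_WAIT action=spin_ccw
2. grasp_fail: (M_WAIT) → mode=M_WAIT action=motors_off
3. low_battery: (M_WAIT) → mode=M_FOLLOW action=announce
4. obstacle: (M_FOLLOW) → mode=M_FOLLOW action=motors_off
5. low_battery: (M_FOLLOW) → mode=M_FOLLOW action=announce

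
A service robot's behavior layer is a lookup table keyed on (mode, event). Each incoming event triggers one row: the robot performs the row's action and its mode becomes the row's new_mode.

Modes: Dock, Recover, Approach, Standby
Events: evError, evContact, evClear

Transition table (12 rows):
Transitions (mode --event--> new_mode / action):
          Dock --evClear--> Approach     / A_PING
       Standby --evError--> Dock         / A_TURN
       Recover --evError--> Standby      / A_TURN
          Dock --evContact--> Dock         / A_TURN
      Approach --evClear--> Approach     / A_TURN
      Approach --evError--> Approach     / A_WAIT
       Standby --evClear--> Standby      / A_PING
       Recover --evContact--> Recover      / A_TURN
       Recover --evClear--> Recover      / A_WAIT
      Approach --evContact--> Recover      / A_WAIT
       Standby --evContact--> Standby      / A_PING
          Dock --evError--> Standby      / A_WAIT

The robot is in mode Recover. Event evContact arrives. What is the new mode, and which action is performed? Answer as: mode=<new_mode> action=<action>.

mode=Recover action=A_TURN

current mode = Recover; filter table to that mode:
  (Recover, evError) → (Standby, A_TURN)
  (Recover, evContact) → (Recover, A_TURN)  ← event matches
  (Recover, evClear) → (Recover, A_WAIT)
event = evContact selects (Recover, A_TURN)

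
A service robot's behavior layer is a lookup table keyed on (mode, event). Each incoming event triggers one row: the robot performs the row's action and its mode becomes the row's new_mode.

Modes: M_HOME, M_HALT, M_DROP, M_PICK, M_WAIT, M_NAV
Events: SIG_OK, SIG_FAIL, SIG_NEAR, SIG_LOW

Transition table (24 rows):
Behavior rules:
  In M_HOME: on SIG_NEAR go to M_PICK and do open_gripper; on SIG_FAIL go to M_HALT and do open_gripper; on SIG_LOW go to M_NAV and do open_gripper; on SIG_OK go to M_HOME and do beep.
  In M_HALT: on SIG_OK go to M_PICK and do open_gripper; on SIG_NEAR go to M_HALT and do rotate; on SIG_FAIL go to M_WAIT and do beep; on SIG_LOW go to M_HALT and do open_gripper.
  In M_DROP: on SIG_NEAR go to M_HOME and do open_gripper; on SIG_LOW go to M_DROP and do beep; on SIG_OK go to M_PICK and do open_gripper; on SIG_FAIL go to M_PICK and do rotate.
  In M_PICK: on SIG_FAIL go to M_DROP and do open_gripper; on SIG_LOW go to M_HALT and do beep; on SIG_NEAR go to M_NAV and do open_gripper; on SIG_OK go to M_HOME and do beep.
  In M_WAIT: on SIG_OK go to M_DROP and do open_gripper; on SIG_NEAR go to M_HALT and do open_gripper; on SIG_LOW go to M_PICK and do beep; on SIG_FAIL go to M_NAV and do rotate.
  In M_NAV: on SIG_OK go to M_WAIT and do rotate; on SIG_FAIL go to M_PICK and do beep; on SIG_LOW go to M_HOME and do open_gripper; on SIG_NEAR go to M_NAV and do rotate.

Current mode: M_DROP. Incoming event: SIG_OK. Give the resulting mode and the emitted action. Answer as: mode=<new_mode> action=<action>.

current mode = M_DROP; filter table to that mode:
  (M_DROP, SIG_NEAR) → (M_HOME, open_gripper)
  (M_DROP, SIG_LOW) → (M_DROP, beep)
  (M_DROP, SIG_OK) → (M_PICK, open_gripper)  ← event matches
  (M_DROP, SIG_FAIL) → (M_PICK, rotate)
event = SIG_OK selects (M_PICK, open_gripper)

mode=M_PICK action=open_gripper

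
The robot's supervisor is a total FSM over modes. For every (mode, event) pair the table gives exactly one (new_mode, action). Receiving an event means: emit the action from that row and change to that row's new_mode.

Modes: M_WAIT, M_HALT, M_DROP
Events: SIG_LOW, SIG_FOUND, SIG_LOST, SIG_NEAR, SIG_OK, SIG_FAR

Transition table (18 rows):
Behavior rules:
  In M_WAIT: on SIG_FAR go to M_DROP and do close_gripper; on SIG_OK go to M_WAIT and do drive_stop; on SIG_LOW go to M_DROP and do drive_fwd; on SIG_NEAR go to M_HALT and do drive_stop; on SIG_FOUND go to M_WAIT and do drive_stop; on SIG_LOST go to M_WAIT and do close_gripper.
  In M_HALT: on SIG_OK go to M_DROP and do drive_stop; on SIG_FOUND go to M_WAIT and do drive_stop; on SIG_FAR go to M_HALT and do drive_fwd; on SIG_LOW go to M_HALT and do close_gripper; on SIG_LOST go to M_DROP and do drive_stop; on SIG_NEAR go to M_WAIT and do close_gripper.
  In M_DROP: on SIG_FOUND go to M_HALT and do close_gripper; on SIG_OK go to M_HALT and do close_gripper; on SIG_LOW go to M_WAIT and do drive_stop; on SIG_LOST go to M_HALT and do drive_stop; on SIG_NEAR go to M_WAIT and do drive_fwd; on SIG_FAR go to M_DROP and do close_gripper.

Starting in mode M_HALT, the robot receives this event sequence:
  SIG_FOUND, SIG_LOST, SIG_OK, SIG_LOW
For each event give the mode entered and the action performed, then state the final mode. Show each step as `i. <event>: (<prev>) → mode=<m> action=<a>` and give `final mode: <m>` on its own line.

1. SIG_FOUND: (M_HALT) → mode=M_WAIT action=drive_stop
2. SIG_LOST: (M_WAIT) → mode=M_WAIT action=close_gripper
3. SIG_OK: (M_WAIT) → mode=M_WAIT action=drive_stop
4. SIG_LOW: (M_WAIT) → mode=M_DROP action=drive_fwd

final mode: M_DROP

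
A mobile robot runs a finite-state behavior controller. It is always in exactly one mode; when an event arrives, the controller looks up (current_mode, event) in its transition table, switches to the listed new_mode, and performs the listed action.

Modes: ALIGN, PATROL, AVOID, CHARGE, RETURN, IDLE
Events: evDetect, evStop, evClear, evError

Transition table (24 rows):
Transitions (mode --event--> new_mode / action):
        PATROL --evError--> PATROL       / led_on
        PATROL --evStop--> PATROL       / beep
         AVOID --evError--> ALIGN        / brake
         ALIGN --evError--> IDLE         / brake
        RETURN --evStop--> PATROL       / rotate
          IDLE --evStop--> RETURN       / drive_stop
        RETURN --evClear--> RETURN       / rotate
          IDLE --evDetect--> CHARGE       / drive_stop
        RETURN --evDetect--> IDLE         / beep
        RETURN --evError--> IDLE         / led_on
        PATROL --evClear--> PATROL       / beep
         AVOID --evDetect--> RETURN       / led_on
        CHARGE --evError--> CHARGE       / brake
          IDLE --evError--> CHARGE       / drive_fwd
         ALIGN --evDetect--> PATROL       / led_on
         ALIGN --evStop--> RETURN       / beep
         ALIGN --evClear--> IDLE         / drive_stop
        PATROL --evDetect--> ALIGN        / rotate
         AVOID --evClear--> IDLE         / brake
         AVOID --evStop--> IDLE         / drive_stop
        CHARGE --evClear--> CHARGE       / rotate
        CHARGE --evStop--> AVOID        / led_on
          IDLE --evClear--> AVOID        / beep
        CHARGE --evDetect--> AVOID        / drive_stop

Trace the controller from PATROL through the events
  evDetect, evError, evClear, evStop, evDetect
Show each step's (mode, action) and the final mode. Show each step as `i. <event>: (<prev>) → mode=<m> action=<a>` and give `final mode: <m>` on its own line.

final mode: CHARGE

1. evDetect: (PATROL) → mode=ALIGN action=rotate
2. evError: (ALIGN) → mode=IDLE action=brake
3. evClear: (IDLE) → mode=AVOID action=beep
4. evStop: (AVOID) → mode=IDLE action=drive_stop
5. evDetect: (IDLE) → mode=CHARGE action=drive_stop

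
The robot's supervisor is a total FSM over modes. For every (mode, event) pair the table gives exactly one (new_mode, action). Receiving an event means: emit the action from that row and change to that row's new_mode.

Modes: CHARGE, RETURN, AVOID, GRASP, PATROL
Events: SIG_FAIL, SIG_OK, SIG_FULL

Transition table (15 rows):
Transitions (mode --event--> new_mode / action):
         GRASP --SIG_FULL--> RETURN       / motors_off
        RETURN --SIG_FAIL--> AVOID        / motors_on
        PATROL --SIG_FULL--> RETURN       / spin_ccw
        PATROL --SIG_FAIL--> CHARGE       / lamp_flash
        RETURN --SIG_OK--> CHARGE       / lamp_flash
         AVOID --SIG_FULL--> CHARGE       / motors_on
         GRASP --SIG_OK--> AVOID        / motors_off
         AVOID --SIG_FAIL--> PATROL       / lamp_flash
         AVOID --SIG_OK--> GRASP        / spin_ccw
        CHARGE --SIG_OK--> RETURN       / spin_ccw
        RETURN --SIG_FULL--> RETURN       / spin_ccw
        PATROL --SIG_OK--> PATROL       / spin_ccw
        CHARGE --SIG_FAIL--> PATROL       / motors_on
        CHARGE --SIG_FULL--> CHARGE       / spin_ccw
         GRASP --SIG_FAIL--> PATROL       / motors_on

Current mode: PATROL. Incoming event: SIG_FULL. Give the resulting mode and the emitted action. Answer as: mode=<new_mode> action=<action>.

mode=RETURN action=spin_ccw

current mode = PATROL; filter table to that mode:
  (PATROL, SIG_FULL) → (RETURN, spin_ccw)  ← event matches
  (PATROL, SIG_FAIL) → (CHARGE, lamp_flash)
  (PATROL, SIG_OK) → (PATROL, spin_ccw)
event = SIG_FULL selects (RETURN, spin_ccw)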